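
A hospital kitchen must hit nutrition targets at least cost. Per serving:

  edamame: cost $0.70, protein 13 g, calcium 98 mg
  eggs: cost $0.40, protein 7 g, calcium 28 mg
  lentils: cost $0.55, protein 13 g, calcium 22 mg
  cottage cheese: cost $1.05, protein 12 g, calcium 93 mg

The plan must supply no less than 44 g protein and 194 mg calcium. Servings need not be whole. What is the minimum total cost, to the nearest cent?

Compare the cost at each extreme point of the feasible region.
edamame only: max(44/13, 194/98) = 3.385 servings → $2.37.
eggs only: max(44/7, 194/28) = 6.929 servings → $2.77.
lentils only: max(44/13, 194/22) = 8.818 servings → $4.85.
cottage cheese only: max(44/12, 194/93) = 3.667 servings → $3.85.
edamame + eggs with both tight: 0.3913 servings and 5.559 servings → $2.50.
edamame + lentils with both tight: 1.573 servings and 1.812 servings → $2.10.
edamame + cottage cheese: intersection lies outside the first quadrant.
eggs + lentils with both targets exact would need a negative amount; discard.
eggs + cottage cheese with both tight: 5.6 servings and 0.4 servings → $2.66.
lentils + cottage cheese with both tight: 1.867 servings and 1.644 servings → $2.75.
The minimum over all feasible corners is $2.10.

$2.10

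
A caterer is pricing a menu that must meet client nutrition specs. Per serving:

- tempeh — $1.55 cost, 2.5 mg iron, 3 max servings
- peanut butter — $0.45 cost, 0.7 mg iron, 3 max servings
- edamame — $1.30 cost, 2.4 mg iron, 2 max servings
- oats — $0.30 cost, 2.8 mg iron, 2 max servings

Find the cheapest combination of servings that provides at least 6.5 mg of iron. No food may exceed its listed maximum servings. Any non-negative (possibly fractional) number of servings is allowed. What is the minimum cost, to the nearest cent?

$1.09

Cost per mg of iron: oats $0.1071, edamame $0.5417, tempeh $0.6200, peanut butter $0.6429.
Take 2 servings of oats: +5.6 mg iron for $0.60 (total $0.60, still need 0.9 mg).
Take 0.375 servings of edamame: +0.9 mg iron for $0.49 (total $1.09, still need 0.0 mg).
Greedy by cheapest-per-mg is optimal for a single linear constraint, so the minimum cost is $1.09.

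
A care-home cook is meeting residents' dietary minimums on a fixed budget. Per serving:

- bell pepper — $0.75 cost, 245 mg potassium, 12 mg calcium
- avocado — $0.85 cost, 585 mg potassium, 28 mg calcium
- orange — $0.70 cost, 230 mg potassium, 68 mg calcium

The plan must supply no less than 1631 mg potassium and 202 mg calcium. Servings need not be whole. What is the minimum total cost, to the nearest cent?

A basic optimal solution has at most two foods positive. Try each food alone and each pair with both targets met exactly.
bell pepper only: max(1631/245, 202/12) = 16.83 servings → $12.62.
avocado only: max(1631/585, 202/28) = 7.214 servings → $6.13.
orange only: max(1631/230, 202/68) = 7.091 servings → $4.96.
bell pepper + avocado with both targets exact would need a negative amount; discard.
bell pepper + orange with both tight: 4.637 servings and 2.152 servings → $4.98.
avocado + orange with both tight: 1.933 servings and 2.175 servings → $3.17.
The minimum over all feasible corners is $3.17.

$3.17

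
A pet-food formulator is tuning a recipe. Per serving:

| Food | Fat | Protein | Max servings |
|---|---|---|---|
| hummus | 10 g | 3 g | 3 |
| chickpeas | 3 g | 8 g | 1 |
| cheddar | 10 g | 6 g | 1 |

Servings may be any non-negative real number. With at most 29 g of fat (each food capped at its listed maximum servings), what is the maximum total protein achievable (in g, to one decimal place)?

18.8 g

Protein per g fat: chickpeas 2.667, cheddar 0.6, hummus 0.3.
Take 1 serving of chickpeas: uses 3 g fat, +8.0 g protein (running total 8.0 g).
Take 1 serving of cheddar: uses 10 g fat, +6.0 g protein (running total 14.0 g).
Take 1.6 servings of hummus: uses 16 g fat, +4.8 g protein (running total 18.8 g).
Greedy by best ratio exhausts the fat allowance optimally: 18.8 g.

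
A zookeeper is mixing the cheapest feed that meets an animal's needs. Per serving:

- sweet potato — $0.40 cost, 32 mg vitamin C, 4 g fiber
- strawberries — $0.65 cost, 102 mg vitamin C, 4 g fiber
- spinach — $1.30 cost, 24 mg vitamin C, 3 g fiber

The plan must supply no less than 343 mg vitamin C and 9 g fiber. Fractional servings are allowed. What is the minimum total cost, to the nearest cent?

sweet potato only: max(343/32, 9/4) = 10.72 servings → $4.29.
strawberries only: max(343/102, 9/4) = 3.363 servings → $2.19.
spinach only: max(343/24, 9/3) = 14.29 servings → $18.58.
sweet potato + strawberries: the both-tight solution has a negative serving — not a feasible corner.
sweet potato + spinach (both tight): parallel constraints — no distinct corner.
strawberries + spinach: the both-tight solution has a negative serving — not a feasible corner.
So the least-cost plan costs $2.19.

$2.19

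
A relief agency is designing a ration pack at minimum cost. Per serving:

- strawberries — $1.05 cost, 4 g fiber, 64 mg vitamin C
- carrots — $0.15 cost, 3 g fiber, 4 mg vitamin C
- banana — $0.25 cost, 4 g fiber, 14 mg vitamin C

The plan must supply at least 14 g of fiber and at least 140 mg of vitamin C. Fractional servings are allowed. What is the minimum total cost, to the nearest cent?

Check every corner: each single food scaled to meet both minima, and each pair solved so both constraints bind.
strawberries only: max(14/4, 140/64) = 3.5 servings → $3.67.
carrots only: max(14/3, 140/4) = 35 servings → $5.25.
banana only: max(14/4, 140/14) = 10 servings → $2.50.
strawberries + carrots with both tight: 2.068 servings and 1.909 servings → $2.46.
strawberries + banana with both tight: 1.82 servings and 1.68 servings → $2.33.
carrots + banana: intersection lies outside the first quadrant.
The minimum over all feasible corners is $2.33.

$2.33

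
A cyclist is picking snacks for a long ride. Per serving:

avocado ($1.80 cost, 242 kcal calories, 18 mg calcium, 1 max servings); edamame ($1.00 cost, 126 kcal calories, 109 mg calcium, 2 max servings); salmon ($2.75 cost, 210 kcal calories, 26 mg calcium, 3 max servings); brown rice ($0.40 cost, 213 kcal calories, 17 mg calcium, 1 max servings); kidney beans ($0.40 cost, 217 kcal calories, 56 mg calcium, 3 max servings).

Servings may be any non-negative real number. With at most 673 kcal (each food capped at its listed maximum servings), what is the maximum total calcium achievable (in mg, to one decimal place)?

326.6 mg

Calcium per kcal: edamame 0.8651, kidney beans 0.2581, salmon 0.1238, brown rice 0.07981, avocado 0.07438.
Take 2 servings of edamame: uses 252 kcal, +218.0 mg calcium (running total 218.0 mg).
Take 1.94 servings of kidney beans: uses 421 kcal, +108.6 mg calcium (running total 326.6 mg).
Filling greedily by calcium-per-kcal is optimal for one linear limit, giving 326.6 mg.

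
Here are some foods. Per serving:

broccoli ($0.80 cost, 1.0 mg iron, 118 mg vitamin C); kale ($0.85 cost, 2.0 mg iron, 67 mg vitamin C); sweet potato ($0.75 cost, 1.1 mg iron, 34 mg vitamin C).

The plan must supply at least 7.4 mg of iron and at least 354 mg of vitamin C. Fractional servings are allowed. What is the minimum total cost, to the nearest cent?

The cheapest plan sits at a corner of the feasible region — with two constraints it uses at most two foods.
broccoli only: max(7.4/1.0, 354/118) = 7.4 servings → $5.92.
kale only: max(7.4/2.0, 354/67) = 5.284 servings → $4.49.
sweet potato only: max(7.4/1.1, 354/34) = 10.41 servings → $7.81.
broccoli + kale with both tight: 1.256 servings and 3.072 servings → $3.62.
broccoli + sweet potato with both tight: 1.438 servings and 5.42 servings → $5.22.
kale + sweet potato: intersection lies outside the first quadrant.
Cheapest feasible corner: $3.62.

$3.62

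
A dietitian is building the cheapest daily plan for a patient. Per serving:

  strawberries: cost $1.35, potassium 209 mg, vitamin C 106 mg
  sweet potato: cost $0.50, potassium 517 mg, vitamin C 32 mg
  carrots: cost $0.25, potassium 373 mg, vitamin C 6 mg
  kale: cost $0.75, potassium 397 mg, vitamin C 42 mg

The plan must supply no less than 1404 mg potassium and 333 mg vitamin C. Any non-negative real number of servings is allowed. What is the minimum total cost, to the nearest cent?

$4.39

strawberries only: max(1404/209, 333/106) = 6.718 servings → $9.07.
sweet potato only: max(1404/517, 333/32) = 10.41 servings → $5.20.
carrots only: max(1404/373, 333/6) = 55.5 servings → $13.88.
kale only: max(1404/397, 333/42) = 7.929 servings → $5.95.
strawberries + sweet potato with both tight: 2.644 servings and 1.647 servings → $4.39.
strawberries + carrots with both tight: 3.024 servings and 2.069 servings → $4.60.
strawberries + kale with both tight: 2.199 servings and 2.379 servings → $4.75.
sweet potato + carrots with both targets exact would need a negative amount; discard.
sweet potato + kale with both targets exact would need a negative amount; discard.
carrots + kale with both targets exact would need a negative amount; discard.
The minimum over all feasible corners is $4.39.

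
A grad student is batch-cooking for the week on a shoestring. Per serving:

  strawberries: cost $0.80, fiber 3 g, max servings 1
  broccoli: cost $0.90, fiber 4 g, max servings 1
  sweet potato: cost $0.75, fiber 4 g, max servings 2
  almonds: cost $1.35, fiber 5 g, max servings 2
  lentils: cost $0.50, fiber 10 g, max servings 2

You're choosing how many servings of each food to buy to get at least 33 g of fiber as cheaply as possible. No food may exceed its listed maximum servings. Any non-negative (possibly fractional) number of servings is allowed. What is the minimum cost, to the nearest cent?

Cost per g of fiber: lentils $0.0500, sweet potato $0.1875, broccoli $0.2250, strawberries $0.2667, almonds $0.2700.
Take 2 servings of lentils: +20.0 g fiber for $1.00 (total $1.00, still need 13.0 g).
Take 2 servings of sweet potato: +8.0 g fiber for $1.50 (total $2.50, still need 5.0 g).
Take 1 serving of broccoli: +4.0 g fiber for $0.90 (total $3.40, still need 1.0 g).
Take 0.3333 servings of strawberries: +1.0 g fiber for $0.27 (total $3.67, still need 0.0 g).
Filling from the cheapest source first is optimal under one linear minimum: $3.67.

$3.67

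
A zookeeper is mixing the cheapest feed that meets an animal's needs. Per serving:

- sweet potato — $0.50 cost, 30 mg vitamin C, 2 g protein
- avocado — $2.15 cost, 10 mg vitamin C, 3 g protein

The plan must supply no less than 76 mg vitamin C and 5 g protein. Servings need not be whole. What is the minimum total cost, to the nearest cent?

$1.27

The cheapest plan sits at a corner of the feasible region — with two constraints it uses at most two foods.
sweet potato only: max(76/30, 5/2) = 2.533 servings → $1.27.
avocado only: max(76/10, 5/3) = 7.6 servings → $16.34.
sweet potato + avocado with both targets exact would need a negative amount; discard.
The minimum over all feasible corners is $1.27.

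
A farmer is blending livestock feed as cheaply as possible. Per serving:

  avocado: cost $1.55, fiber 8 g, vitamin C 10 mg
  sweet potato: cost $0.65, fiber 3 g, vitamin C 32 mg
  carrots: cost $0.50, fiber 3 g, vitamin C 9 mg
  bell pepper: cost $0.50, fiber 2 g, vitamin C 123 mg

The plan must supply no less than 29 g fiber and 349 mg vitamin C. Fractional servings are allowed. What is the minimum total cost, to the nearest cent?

With two linear requirements the optimum uses one or two foods; enumerate the corners.
avocado only: max(29/8, 349/10) = 34.9 servings → $54.09.
sweet potato only: max(29/3, 349/32) = 10.91 servings → $7.09.
carrots only: max(29/3, 349/9) = 38.78 servings → $19.39.
bell pepper only: max(29/2, 349/123) = 14.5 servings → $7.25.
avocado + sweet potato: the both-tight solution has a negative serving — not a feasible corner.
avocado + carrots with both targets exact would need a negative amount; discard.
avocado + bell pepper with both tight: 2.976 servings and 2.595 servings → $5.91.
sweet potato + carrots with both targets exact would need a negative amount; discard.
sweet potato + bell pepper with both tight: 9.407 servings and 0.3902 servings → $6.31.
carrots + bell pepper with both tight: 8.174 servings and 2.239 servings → $5.21.
The minimum over all feasible corners is $5.21.

$5.21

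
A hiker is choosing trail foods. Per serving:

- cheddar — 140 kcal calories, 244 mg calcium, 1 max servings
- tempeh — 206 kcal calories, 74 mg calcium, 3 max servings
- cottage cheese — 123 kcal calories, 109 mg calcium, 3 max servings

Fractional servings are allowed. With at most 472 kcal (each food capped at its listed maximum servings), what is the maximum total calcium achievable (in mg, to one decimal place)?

Calcium per kcal: cheddar 1.743, cottage cheese 0.8862, tempeh 0.3592.
Take 1 serving of cheddar: uses 140 kcal, +244.0 mg calcium (running total 244.0 mg).
Take 2.699 servings of cottage cheese: uses 332 kcal, +294.2 mg calcium (running total 538.2 mg).
Greedy by best ratio exhausts the calories allowance optimally: 538.2 mg.

538.2 mg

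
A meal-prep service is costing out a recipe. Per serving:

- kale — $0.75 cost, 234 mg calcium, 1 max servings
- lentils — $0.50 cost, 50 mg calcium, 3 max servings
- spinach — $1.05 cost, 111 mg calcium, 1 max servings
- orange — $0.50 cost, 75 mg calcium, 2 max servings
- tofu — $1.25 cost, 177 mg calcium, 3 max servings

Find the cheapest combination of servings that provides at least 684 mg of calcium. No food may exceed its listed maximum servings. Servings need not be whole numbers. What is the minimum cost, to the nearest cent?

Cost per mg of calcium: kale $0.0032, orange $0.0067, tofu $0.0071, spinach $0.0095, lentils $0.0100.
Take 1 serving of kale: +234.0 mg calcium for $0.75 (total $0.75, still need 450.0 mg).
Take 2 servings of orange: +150.0 mg calcium for $1.00 (total $1.75, still need 300.0 mg).
Take 1.695 servings of tofu: +300.0 mg calcium for $2.12 (total $3.87, still need 0.0 mg).
Filling from the cheapest source first is optimal under one linear minimum: $3.87.

$3.87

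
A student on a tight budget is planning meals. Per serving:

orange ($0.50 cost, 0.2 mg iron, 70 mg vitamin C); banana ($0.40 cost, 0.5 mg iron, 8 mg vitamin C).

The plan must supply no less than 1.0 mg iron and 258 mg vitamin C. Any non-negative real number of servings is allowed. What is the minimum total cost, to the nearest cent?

Minimising a linear cost over {iron ≥ 1.0, vitamin C ≥ 258, servings ≥ 0} — the optimum is at a vertex, using one or two foods.
orange only: max(1.0/0.2, 258/70) = 5 servings → $2.50.
banana only: max(1.0/0.5, 258/8) = 32.25 servings → $12.90.
orange + banana with both tight: 3.623 servings and 0.5509 servings → $2.03.
So the least-cost plan costs $2.03.

$2.03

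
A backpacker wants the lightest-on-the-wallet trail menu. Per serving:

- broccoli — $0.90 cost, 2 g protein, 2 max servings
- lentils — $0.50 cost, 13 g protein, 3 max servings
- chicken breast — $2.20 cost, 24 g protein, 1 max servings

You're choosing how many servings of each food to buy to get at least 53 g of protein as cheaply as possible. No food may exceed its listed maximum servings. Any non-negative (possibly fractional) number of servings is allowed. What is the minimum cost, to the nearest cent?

Cost per g of protein: lentils $0.0385, chicken breast $0.0917, broccoli $0.4500.
Take 3 servings of lentils: +39.0 g protein for $1.50 (total $1.50, still need 14.0 g).
Take 0.5833 servings of chicken breast: +14.0 g protein for $1.28 (total $2.78, still need 0.0 g).
Filling from the cheapest source first is optimal under one linear minimum: $2.78.

$2.78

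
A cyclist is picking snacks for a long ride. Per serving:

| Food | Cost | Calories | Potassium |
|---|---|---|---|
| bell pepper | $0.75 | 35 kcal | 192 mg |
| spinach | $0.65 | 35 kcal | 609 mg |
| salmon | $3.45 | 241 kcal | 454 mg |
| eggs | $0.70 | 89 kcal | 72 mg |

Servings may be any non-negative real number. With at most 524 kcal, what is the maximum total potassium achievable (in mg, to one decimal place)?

9117.6 mg

Potassium per kcal: spinach 17.4, bell pepper 5.486, salmon 1.884, eggs 0.809.
With no serving limits, spend the whole calories allowance on spinach: 524 kcal / 35 kcal × 609 mg = 9117.6 mg.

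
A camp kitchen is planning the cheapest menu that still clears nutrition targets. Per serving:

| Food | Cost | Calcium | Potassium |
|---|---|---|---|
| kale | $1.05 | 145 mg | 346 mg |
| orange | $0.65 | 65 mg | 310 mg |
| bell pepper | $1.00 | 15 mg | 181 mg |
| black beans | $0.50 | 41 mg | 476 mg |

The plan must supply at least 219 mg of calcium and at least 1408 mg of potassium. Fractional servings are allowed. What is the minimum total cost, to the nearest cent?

$2.06

Compare the cost at each extreme point of the feasible region.
kale only: max(219/145, 1408/346) = 4.069 servings → $4.27.
orange only: max(219/65, 1408/310) = 4.542 servings → $2.95.
bell pepper only: max(219/15, 1408/181) = 14.6 servings → $14.60.
black beans only: max(219/41, 1408/476) = 5.341 servings → $2.67.
kale + orange: the both-tight solution has a negative serving — not a feasible corner.
kale + bell pepper with both tight: 0.8796 servings and 6.098 servings → $7.02.
kale + black beans with both tight: 0.8483 servings and 2.341 servings → $2.06.
orange + bell pepper with both tight: 2.603 servings and 3.321 servings → $5.01.
orange + black beans with both tight: 2.552 servings and 1.296 servings → $2.31.
bell pepper + black beans: intersection lies outside the first quadrant.
Cheapest feasible corner: $2.06.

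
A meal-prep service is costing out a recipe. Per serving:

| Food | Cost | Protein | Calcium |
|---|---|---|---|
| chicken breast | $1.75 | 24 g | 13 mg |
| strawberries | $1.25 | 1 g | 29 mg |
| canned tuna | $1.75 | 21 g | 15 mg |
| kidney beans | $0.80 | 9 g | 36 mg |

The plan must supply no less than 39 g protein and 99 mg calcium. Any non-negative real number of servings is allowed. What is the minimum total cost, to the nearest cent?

$3.20

This is a tiny linear program; its minimum lies at a vertex of the feasible set. List the vertices and price them.
chicken breast only: max(39/24, 99/13) = 7.615 servings → $13.33.
strawberries only: max(39/1, 99/29) = 39 servings → $48.75.
canned tuna only: max(39/21, 99/15) = 6.6 servings → $11.55.
kidney beans only: max(39/9, 99/36) = 4.333 servings → $3.47.
chicken breast + strawberries with both tight: 1.511 servings and 2.736 servings → $6.06.
chicken breast + canned tuna with both targets exact would need a negative amount; discard.
chicken breast + kidney beans with both tight: 0.6867 servings and 2.502 servings → $3.20.
strawberries + canned tuna with both tight: 2.515 servings and 1.737 servings → $6.18.
strawberries + kidney beans: the both-tight solution has a negative serving — not a feasible corner.
canned tuna + kidney beans with both tight: 0.8261 servings and 2.406 servings → $3.37.
So the least-cost plan costs $3.20.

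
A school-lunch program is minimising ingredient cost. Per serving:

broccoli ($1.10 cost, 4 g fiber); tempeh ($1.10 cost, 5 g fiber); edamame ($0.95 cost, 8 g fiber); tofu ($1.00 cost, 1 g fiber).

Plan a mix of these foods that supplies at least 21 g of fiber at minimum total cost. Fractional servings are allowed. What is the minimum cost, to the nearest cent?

Cost per g of fiber: edamame $0.1187, tempeh $0.2200, broccoli $0.2750, tofu $1.0000.
With no serving limits, use only edamame: 21 g / 8 g = 2.625 servings × $0.95 = $2.49.

$2.49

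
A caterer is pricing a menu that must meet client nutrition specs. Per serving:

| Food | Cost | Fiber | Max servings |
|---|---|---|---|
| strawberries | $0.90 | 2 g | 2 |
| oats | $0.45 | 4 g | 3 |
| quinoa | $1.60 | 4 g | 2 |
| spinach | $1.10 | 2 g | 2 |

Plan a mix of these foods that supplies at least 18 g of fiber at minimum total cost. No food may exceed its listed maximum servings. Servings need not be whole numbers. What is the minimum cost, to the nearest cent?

Cost per g of fiber: oats $0.1125, quinoa $0.4000, strawberries $0.4500, spinach $0.5500.
Take 3 servings of oats: +12.0 g fiber for $1.35 (total $1.35, still need 6.0 g).
Take 1.5 servings of quinoa: +6.0 g fiber for $2.40 (total $3.75, still need 0.0 g).
Filling from the cheapest source first is optimal under one linear minimum: $3.75.

$3.75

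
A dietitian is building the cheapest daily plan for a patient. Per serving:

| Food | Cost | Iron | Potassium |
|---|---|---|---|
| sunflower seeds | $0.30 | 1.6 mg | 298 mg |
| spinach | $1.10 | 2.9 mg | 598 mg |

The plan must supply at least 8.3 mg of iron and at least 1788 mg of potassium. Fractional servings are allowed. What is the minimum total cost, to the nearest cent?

$1.80

With two linear requirements the optimum uses one or two foods; enumerate the corners.
sunflower seeds only: max(8.3/1.6, 1788/298) = 6 servings → $1.80.
spinach only: max(8.3/2.9, 1788/598) = 2.99 servings → $3.29.
sunflower seeds + spinach: intersection lies outside the first quadrant.
So the least-cost plan costs $1.80.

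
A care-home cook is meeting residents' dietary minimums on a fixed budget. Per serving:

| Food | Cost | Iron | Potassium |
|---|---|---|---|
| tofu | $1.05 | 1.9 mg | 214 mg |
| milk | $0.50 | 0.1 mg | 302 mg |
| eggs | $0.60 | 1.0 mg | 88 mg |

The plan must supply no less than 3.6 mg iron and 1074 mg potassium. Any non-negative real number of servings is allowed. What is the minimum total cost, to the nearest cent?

Compare the cost at each extreme point of the feasible region.
tofu only: max(3.6/1.9, 1074/214) = 5.019 servings → $5.27.
milk only: max(3.6/0.1, 1074/302) = 36 servings → $18.00.
eggs only: max(3.6/1.0, 1074/88) = 12.2 servings → $7.32.
tofu + milk with both tight: 1.774 servings and 2.299 servings → $3.01.
tofu + eggs: the both-tight solution has a negative serving — not a feasible corner.
milk + eggs with both tight: 2.583 servings and 3.342 servings → $3.30.
The minimum over all feasible corners is $3.01.

$3.01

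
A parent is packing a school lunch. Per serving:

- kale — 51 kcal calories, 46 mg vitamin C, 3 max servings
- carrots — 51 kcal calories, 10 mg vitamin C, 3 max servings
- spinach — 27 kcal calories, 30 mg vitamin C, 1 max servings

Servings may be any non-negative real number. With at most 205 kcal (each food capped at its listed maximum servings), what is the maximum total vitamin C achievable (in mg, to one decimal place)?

172.9 mg

Vitamin C per kcal: spinach 1.111, kale 0.902, carrots 0.1961.
Take 1 serving of spinach: uses 27 kcal, +30.0 mg vitamin C (running total 30.0 mg).
Take 3 servings of kale: uses 153 kcal, +138.0 mg vitamin C (running total 168.0 mg).
Take 0.4902 servings of carrots: uses 25 kcal, +4.9 mg vitamin C (running total 172.9 mg).
Filling greedily by vitamin C-per-kcal is optimal for one linear limit, giving 172.9 mg.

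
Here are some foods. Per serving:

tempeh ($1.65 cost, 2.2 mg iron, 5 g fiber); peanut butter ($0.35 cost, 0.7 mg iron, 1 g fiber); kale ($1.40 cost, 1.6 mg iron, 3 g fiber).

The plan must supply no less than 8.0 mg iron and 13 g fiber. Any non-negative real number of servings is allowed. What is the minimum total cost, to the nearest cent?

$4.47

tempeh only: max(8.0/2.2, 13/5) = 3.636 servings → $6.00.
peanut butter only: max(8.0/0.7, 13/1) = 13 servings → $4.55.
kale only: max(8.0/1.6, 13/3) = 5 servings → $7.00.
tempeh + peanut butter with both tight: 0.8462 servings and 8.769 servings → $4.47.
tempeh + kale: the both-tight solution has a negative serving — not a feasible corner.
peanut butter + kale with both tight: 6.4 servings and 2.2 servings → $5.32.
So the least-cost plan costs $4.47.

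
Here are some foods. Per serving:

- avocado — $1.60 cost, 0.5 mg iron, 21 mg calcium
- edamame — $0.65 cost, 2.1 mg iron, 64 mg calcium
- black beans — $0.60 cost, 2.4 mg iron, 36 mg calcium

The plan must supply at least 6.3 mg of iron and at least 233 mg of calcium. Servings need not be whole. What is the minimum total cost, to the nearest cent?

This is a tiny linear program; its minimum lies at a vertex of the feasible set. List the vertices and price them.
avocado only: max(6.3/0.5, 233/21) = 12.6 servings → $20.16.
edamame only: max(6.3/2.1, 233/64) = 3.641 servings → $2.37.
black beans only: max(6.3/2.4, 233/36) = 6.472 servings → $3.88.
avocado + edamame with both tight: 7.116 servings and 1.306 servings → $12.23.
avocado + black beans with both tight: 10.26 servings and 0.4877 servings → $16.71.
edamame + black beans: the both-tight solution has a negative serving — not a feasible corner.
So the least-cost plan costs $2.37.

$2.37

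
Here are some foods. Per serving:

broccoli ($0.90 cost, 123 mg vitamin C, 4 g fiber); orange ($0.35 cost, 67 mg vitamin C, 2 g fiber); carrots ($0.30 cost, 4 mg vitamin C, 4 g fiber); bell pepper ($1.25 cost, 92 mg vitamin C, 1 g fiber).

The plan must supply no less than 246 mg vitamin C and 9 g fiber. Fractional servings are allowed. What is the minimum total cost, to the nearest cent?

$1.40

An LP optimum is at a vertex; with two nutrient constraints at most two foods are used. Check each candidate.
broccoli only: max(246/123, 9/4) = 2.25 servings → $2.02.
orange only: max(246/67, 9/2) = 4.5 servings → $1.57.
carrots only: max(246/4, 9/4) = 61.5 servings → $18.45.
bell pepper only: max(246/92, 9/1) = 9 servings → $11.25.
broccoli + orange with both targets exact would need a negative amount; discard.
broccoli + carrots with both tight: 1.992 servings and 0.2584 servings → $1.87.
broccoli + bell pepper: the both-tight solution has a negative serving — not a feasible corner.
orange + carrots with both tight: 3.646 servings and 0.4269 servings → $1.40.
orange + bell pepper: intersection lies outside the first quadrant.
carrots + bell pepper with both tight: 1.599 servings and 2.604 servings → $3.74.
So the least-cost plan costs $1.40.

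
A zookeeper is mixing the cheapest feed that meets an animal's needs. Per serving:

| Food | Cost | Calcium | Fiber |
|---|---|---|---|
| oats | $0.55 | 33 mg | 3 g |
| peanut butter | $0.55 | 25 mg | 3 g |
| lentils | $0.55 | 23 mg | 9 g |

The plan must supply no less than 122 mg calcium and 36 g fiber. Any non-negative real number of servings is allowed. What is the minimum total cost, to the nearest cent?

$2.63

The cheapest plan sits at a corner of the feasible region — with two constraints it uses at most two foods.
oats only: max(122/33, 36/3) = 12 servings → $6.60.
peanut butter only: max(122/25, 36/3) = 12 servings → $6.60.
lentils only: max(122/23, 36/9) = 5.304 servings → $2.92.
oats + peanut butter: the both-tight solution has a negative serving — not a feasible corner.
oats + lentils with both tight: 1.184 servings and 3.605 servings → $2.63.
peanut butter + lentils with both tight: 1.731 servings and 3.423 servings → $2.83.
The minimum over all feasible corners is $2.63.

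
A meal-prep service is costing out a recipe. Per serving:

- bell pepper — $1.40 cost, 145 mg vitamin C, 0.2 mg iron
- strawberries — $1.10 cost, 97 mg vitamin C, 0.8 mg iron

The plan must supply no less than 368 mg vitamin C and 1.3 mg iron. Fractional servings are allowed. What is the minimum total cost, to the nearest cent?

$3.75

The cheapest plan sits at a corner of the feasible region — with two constraints it uses at most two foods.
bell pepper only: max(368/145, 1.3/0.2) = 6.5 servings → $9.10.
strawberries only: max(368/97, 1.3/0.8) = 3.794 servings → $4.17.
bell pepper + strawberries with both tight: 1.742 servings and 1.189 servings → $3.75.
The minimum over all feasible corners is $3.75.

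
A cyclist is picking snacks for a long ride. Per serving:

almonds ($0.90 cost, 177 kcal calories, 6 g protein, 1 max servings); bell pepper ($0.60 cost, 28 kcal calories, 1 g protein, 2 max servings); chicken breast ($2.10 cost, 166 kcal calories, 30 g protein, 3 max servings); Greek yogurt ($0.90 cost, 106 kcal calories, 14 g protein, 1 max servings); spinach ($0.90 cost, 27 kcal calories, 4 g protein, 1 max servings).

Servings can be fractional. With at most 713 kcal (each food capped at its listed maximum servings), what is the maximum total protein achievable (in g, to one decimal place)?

Protein per kcal: chicken breast 0.1807, spinach 0.1481, Greek yogurt 0.1321, bell pepper 0.03571, almonds 0.0339.
Take 3 servings of chicken breast: uses 498 kcal, +90.0 g protein (running total 90.0 g).
Take 1 serving of spinach: uses 27 kcal, +4.0 g protein (running total 94.0 g).
Take 1 serving of Greek yogurt: uses 106 kcal, +14.0 g protein (running total 108.0 g).
Take 2 servings of bell pepper: uses 56 kcal, +2.0 g protein (running total 110.0 g).
Take 0.1469 servings of almonds: uses 26 kcal, +0.9 g protein (running total 110.9 g).
Filling greedily by protein-per-kcal is optimal for one linear limit, giving 110.9 g.

110.9 g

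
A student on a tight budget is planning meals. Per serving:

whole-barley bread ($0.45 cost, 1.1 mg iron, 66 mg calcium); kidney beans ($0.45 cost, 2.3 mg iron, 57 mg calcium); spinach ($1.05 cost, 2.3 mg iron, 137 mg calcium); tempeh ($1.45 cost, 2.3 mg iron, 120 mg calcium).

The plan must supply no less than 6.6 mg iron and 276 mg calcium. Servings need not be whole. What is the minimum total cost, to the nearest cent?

$1.97

An LP optimum is at a vertex; with two nutrient constraints at most two foods are used. Check each candidate.
whole-barley bread only: max(6.6/1.1, 276/66) = 6 servings → $2.70.
kidney beans only: max(6.6/2.3, 276/57) = 4.842 servings → $2.18.
spinach only: max(6.6/2.3, 276/137) = 2.87 servings → $3.01.
tempeh only: max(6.6/2.3, 276/120) = 2.87 servings → $4.16.
whole-barley bread + kidney beans with both tight: 2.902 servings and 1.481 servings → $1.97.
whole-barley bread + spinach with both targets exact would need a negative amount; discard.
whole-barley bread + tempeh: intersection lies outside the first quadrant.
kidney beans + spinach with both tight: 1.464 servings and 1.405 servings → $2.13.
kidney beans + tempeh with both tight: 1.085 servings and 1.785 servings → $3.08.
spinach + tempeh with both targets exact would need a negative amount; discard.
So the least-cost plan costs $1.97.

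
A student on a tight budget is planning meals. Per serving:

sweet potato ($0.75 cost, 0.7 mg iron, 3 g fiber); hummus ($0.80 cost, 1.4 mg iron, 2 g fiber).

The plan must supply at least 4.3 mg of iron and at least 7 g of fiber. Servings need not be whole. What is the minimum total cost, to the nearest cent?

$2.61

An LP optimum is at a vertex; with two nutrient constraints at most two foods are used. Check each candidate.
sweet potato only: max(4.3/0.7, 7/3) = 6.143 servings → $4.61.
hummus only: max(4.3/1.4, 7/2) = 3.5 servings → $2.80.
sweet potato + hummus with both tight: 0.4286 servings and 2.857 servings → $2.61.
So the least-cost plan costs $2.61.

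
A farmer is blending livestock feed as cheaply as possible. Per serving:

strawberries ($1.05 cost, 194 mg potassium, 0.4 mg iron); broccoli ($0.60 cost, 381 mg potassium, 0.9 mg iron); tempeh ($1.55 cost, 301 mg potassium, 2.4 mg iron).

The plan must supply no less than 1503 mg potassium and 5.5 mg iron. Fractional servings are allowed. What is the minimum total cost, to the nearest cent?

This is a tiny linear program; its minimum lies at a vertex of the feasible set. List the vertices and price them.
strawberries only: max(1503/194, 5.5/0.4) = 13.75 servings → $14.44.
broccoli only: max(1503/381, 5.5/0.9) = 6.111 servings → $3.67.
tempeh only: max(1503/301, 5.5/2.4) = 4.993 servings → $7.74.
strawberries + broccoli with both targets exact would need a negative amount; discard.
strawberries + tempeh with both tight: 5.654 servings and 1.349 servings → $8.03.
broccoli + tempeh with both tight: 3.033 servings and 1.154 servings → $3.61.
The minimum over all feasible corners is $3.61.

$3.61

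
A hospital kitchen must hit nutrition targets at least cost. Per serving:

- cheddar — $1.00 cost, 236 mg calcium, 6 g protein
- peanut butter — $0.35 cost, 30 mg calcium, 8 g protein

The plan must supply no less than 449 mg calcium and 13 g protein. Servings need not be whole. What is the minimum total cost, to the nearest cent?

Minimising a linear cost over {calcium ≥ 449, protein ≥ 13, servings ≥ 0} — the optimum is at a vertex, using one or two foods.
cheddar only: max(449/236, 13/6) = 2.167 servings → $2.17.
peanut butter only: max(449/30, 13/8) = 14.97 servings → $5.24.
cheddar + peanut butter with both tight: 1.875 servings and 0.219 servings → $1.95.
So the least-cost plan costs $1.95.

$1.95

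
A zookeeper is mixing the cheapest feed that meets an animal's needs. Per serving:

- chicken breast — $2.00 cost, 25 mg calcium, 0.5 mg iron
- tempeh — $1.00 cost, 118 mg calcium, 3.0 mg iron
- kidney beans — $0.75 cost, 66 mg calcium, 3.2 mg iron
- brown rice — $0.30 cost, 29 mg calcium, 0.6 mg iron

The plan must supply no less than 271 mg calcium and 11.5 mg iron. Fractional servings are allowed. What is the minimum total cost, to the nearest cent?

A basic optimal solution has at most two foods positive. Try each food alone and each pair with both targets met exactly.
chicken breast only: max(271/25, 11.5/0.5) = 23 servings → $46.00.
tempeh only: max(271/118, 11.5/3.0) = 3.833 servings → $3.83.
kidney beans only: max(271/66, 11.5/3.2) = 4.106 servings → $3.08.
brown rice only: max(271/29, 11.5/0.6) = 19.17 servings → $5.75.
chicken breast + tempeh with both targets exact would need a negative amount; discard.
chicken breast + kidney beans with both tight: 2.302 servings and 3.234 servings → $7.03.
chicken breast + brown rice with both targets exact would need a negative amount; discard.
tempeh + kidney beans with both tight: 0.6024 servings and 3.029 servings → $2.87.
tempeh + brown rice with both targets exact would need a negative amount; discard.
kidney beans + brown rice with both tight: 3.212 servings and 2.034 servings → $3.02.
The minimum over all feasible corners is $2.87.

$2.87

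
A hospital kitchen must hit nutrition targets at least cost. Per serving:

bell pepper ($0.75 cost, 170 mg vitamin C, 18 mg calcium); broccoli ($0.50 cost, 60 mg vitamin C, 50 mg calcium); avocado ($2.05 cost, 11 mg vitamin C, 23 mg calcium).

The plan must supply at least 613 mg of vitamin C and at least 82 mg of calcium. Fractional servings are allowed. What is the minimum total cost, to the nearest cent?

$2.80

Minimising a linear cost over {vitamin C ≥ 613, calcium ≥ 82, servings ≥ 0} — the optimum is at a vertex, using one or two foods.
bell pepper only: max(613/170, 82/18) = 4.556 servings → $3.42.
broccoli only: max(613/60, 82/50) = 10.22 servings → $5.11.
avocado only: max(613/11, 82/23) = 55.73 servings → $114.24.
bell pepper + broccoli with both tight: 3.468 servings and 0.3916 servings → $2.80.
bell pepper + avocado with both tight: 3.555 servings and 0.7829 servings → $4.27.
broccoli + avocado: the both-tight solution has a negative serving — not a feasible corner.
The minimum over all feasible corners is $2.80.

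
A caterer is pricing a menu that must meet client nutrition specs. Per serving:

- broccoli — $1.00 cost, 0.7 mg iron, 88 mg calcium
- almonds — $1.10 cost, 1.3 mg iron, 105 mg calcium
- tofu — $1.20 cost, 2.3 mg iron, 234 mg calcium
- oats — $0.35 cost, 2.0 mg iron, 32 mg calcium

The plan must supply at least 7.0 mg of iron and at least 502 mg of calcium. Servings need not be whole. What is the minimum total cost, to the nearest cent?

$2.80

Check every corner: each single food scaled to meet both minima, and each pair solved so both constraints bind.
broccoli only: max(7.0/0.7, 502/88) = 10 servings → $10.00.
almonds only: max(7.0/1.3, 502/105) = 5.385 servings → $5.92.
tofu only: max(7.0/2.3, 502/234) = 3.043 servings → $3.65.
oats only: max(7.0/2.0, 502/32) = 15.69 servings → $5.49.
broccoli + almonds: the both-tight solution has a negative serving — not a feasible corner.
broccoli + tofu: intersection lies outside the first quadrant.
broccoli + oats with both tight: 5.078 servings and 1.723 servings → $5.68.
almonds + tofu with both targets exact would need a negative amount; discard.
almonds + oats with both tight: 4.632 servings and 0.4893 servings → $5.27.
tofu + oats with both tight: 1.978 servings and 1.226 servings → $2.80.
The minimum over all feasible corners is $2.80.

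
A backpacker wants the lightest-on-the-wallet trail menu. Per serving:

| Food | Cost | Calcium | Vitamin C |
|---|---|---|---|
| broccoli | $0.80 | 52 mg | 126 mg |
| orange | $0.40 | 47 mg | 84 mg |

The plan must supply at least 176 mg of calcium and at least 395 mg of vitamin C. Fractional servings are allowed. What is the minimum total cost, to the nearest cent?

broccoli only: max(176/52, 395/126) = 3.385 servings → $2.71.
orange only: max(176/47, 395/84) = 4.702 servings → $1.88.
broccoli + orange with both tight: 2.433 servings and 1.053 servings → $2.37.
Cheapest feasible corner: $1.88.

$1.88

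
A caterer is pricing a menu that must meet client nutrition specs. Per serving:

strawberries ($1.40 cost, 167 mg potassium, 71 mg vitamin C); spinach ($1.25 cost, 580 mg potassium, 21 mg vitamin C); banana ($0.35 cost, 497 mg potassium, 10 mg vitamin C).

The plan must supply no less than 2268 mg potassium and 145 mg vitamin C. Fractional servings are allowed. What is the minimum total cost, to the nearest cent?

strawberries only: max(2268/167, 145/71) = 13.58 servings → $19.01.
spinach only: max(2268/580, 145/21) = 6.905 servings → $8.63.
banana only: max(2268/497, 145/10) = 14.5 servings → $5.08.
strawberries + spinach with both tight: 0.9681 servings and 3.632 servings → $5.89.
strawberries + banana with both tight: 1.469 servings and 4.07 servings → $3.48.
spinach + banana: intersection lies outside the first quadrant.
The minimum over all feasible corners is $3.48.

$3.48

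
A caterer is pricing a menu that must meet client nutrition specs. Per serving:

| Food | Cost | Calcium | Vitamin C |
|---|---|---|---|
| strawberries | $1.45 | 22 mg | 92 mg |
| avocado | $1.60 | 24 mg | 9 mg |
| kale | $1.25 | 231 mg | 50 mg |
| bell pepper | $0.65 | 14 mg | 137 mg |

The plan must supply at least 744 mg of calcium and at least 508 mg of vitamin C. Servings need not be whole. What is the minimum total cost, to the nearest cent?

Check every corner: each single food scaled to meet both minima, and each pair solved so both constraints bind.
strawberries only: max(744/22, 508/92) = 33.82 servings → $49.04.
avocado only: max(744/24, 508/9) = 56.44 servings → $90.31.
kale only: max(744/231, 508/50) = 10.16 servings → $12.70.
bell pepper only: max(744/14, 508/137) = 53.14 servings → $34.54.
strawberries + avocado with both tight: 2.734 servings and 28.49 servings → $49.55.
strawberries + kale with both tight: 3.977 servings and 2.842 servings → $9.32.
strawberries + bell pepper: intersection lies outside the first quadrant.
avocado + kale with both targets exact would need a negative amount; discard.
avocado + bell pepper with both tight: 29.99 servings and 1.738 servings → $49.11.
kale + bell pepper with both tight: 3.064 servings and 2.59 servings → $5.51.
Cheapest feasible corner: $5.51.

$5.51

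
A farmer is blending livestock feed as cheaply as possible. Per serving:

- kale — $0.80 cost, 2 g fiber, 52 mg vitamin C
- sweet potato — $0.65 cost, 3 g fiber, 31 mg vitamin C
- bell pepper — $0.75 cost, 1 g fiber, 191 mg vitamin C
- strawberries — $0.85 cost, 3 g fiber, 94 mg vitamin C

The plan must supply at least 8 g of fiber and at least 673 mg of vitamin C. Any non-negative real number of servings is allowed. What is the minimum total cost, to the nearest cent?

This is a tiny linear program; its minimum lies at a vertex of the feasible set. List the vertices and price them.
kale only: max(8/2, 673/52) = 12.94 servings → $10.35.
sweet potato only: max(8/3, 673/31) = 21.71 servings → $14.11.
bell pepper only: max(8/1, 673/191) = 8 servings → $6.00.
strawberries only: max(8/3, 673/94) = 7.16 servings → $6.09.
kale + sweet potato with both targets exact would need a negative amount; discard.
kale + bell pepper with both tight: 2.591 servings and 2.818 servings → $4.19.
kale + strawberries: the both-tight solution has a negative serving — not a feasible corner.
sweet potato + bell pepper with both tight: 1.577 servings and 3.268 servings → $3.48.
sweet potato + strawberries with both targets exact would need a negative amount; discard.
bell pepper + strawberries with both tight: 2.645 servings and 1.785 servings → $3.50.
So the least-cost plan costs $3.48.

$3.48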